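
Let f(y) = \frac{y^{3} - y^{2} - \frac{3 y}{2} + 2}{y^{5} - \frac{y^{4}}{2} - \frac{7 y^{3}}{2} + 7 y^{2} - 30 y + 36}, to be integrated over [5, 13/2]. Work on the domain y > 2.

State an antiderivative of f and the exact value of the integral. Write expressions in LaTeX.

Factor the denominator (\left(y - 2\right) \left(y + 3\right) \left(2 y - 3\right) \left(y^{2} + 4\right)) and decompose: f = \frac{17 y + 638}{1300 \left(y^{2} + 4\right)} - \frac{28}{225 \left(2 y - 3\right)} - \frac{59}{585 \left(y + 3\right)} + \frac{3}{20 \left(y - 2\right)}; each piece integrates to a log, atan, or power term.
F(y) = \frac{3510 \log{\left(y - 2 \right)} - 1456 \log{\left(y - \frac{3}{2} \right)} - 2360 \log{\left(y + 3 \right)} + 153 \log{\left(y^{2} + 4 \right)} + 5742 \operatorname{atan}{\left(\frac{y}{2} \right)}}{23400} is an antiderivative of f.
Check: d/dy[\frac{3510 \log{\left(y - 2 \right)} - 1456 \log{\left(y - \frac{3}{2} \right)} - 2360 \log{\left(y + 3 \right)} + 153 \log{\left(y^{2} + 4 \right)} + 5742 \operatorname{atan}{\left(\frac{y}{2} \right)}}{23400}] = \frac{2 y^{3} - 2 y^{2} - 3 y + 4}{2 y^{5} - y^{4} - 7 y^{3} + 14 y^{2} - 60 y + 72}, which equals f(y).
F(13/2) = - \frac{59 \log{\left(\frac{19}{2} \right)}}{585} - \frac{14 \log{\left(5 \right)}}{225} + \frac{17 \log{\left(\frac{185}{4} \right)}}{2600} + \frac{3 \log{\left(\frac{9}{2} \right)}}{20} + \frac{319 \operatorname{atan}{\left(\frac{13}{4} \right)}}{1300}; F(5) = - \frac{59 \log{\left(8 \right)}}{585} - \frac{14 \log{\left(\frac{7}{2} \right)}}{225} + \frac{17 \log{\left(29 \right)}}{2600} + \frac{3 \log{\left(3 \right)}}{20} + \frac{319 \operatorname{atan}{\left(\frac{5}{2} \right)}}{1300}.
Integral = F(13/2) - F(5) = - \frac{319 \operatorname{atan}{\left(\frac{5}{2} \right)}}{1300} - \frac{59 \log{\left(\frac{19}{2} \right)}}{585} - \frac{3 \log{\left(3 \right)}}{20} - \frac{14 \log{\left(5 \right)}}{225} - \frac{17 \log{\left(29 \right)}}{2600} + \frac{17 \log{\left(\frac{185}{4} \right)}}{2600} + \frac{14 \log{\left(\frac{7}{2} \right)}}{225} + \frac{59 \log{\left(8 \right)}}{585} + \frac{3 \log{\left(\frac{9}{2} \right)}}{20} + \frac{319 \operatorname{atan}{\left(\frac{13}{4} \right)}}{1300}.

Antiderivative: F(y) = \frac{3510 \log{\left(y - 2 \right)} - 1456 \log{\left(y - \frac{3}{2} \right)} - 2360 \log{\left(y + 3 \right)} + 153 \log{\left(y^{2} + 4 \right)} + 5742 \operatorname{atan}{\left(\frac{y}{2} \right)}}{23400}; value = - \frac{319 \operatorname{atan}{\left(\frac{5}{2} \right)}}{1300} - \frac{59 \log{\left(\frac{19}{2} \right)}}{585} - \frac{3 \log{\left(3 \right)}}{20} - \frac{14 \log{\left(5 \right)}}{225} - \frac{17 \log{\left(29 \right)}}{2600} + \frac{17 \log{\left(\frac{185}{4} \right)}}{2600} + \frac{14 \log{\left(\frac{7}{2} \right)}}{225} + \frac{59 \log{\left(8 \right)}}{585} + \frac{3 \log{\left(\frac{9}{2} \right)}}{20} + \frac{319 \operatorname{atan}{\left(\frac{13}{4} \right)}}{1300}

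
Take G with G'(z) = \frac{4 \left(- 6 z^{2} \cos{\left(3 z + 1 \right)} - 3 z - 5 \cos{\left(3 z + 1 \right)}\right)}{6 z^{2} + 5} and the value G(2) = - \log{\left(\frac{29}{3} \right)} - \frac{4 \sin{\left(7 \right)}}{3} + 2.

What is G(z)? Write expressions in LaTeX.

G(z) = \frac{- 3 \log{\left(2 z^{2} + \frac{5}{3} \right)} - 4 \sin{\left(3 z + 1 \right)} + 6}{3}

For G(z) to be correct, d/dz[G] must agree with the stated G'(z) identically.
A general antiderivative is - \log{\left(2 z^{2} + \frac{5}{3} \right)} - \frac{4 \sin{\left(3 z + 1 \right)}}{3} + C.
The condition gives C = - \log{\left(\frac{29}{3} \right)} - \frac{4 \sin{\left(7 \right)}}{3} + 2 - (- \log{\left(\frac{29}{3} \right)} - \frac{4 \sin{\left(7 \right)}}{3}) = 2.
So G(z) = \frac{- 3 \log{\left(2 z^{2} + \frac{5}{3} \right)} - 4 \sin{\left(3 z + 1 \right)} + 6}{3}.
Check: d/dz[\frac{- 3 \log{\left(2 z^{2} + \frac{5}{3} \right)} - 4 \sin{\left(3 z + 1 \right)} + 6}{3}] = \frac{- 24 z^{2} \cos{\left(3 z + 1 \right)} - 12 z - 20 \cos{\left(3 z + 1 \right)}}{6 z^{2} + 5}, which equals G'(z).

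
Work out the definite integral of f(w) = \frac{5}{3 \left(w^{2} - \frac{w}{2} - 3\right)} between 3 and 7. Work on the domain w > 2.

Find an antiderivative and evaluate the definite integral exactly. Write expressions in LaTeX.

Antiderivative: F(w) = \frac{10 \left(\log{\left(w - 2 \right)} - \log{\left(w + \frac{3}{2} \right)}\right)}{21}; value = - \frac{10 \log{\left(\frac{17}{2} \right)}}{21} + \frac{10 \log{\left(\frac{9}{2} \right)}}{21} + \frac{10 \log{\left(5 \right)}}{21}

Factor the denominator (3 \left(w - 2\right) \left(2 w + 3\right)) and decompose: f = - \frac{20}{21 \left(2 w + 3\right)} + \frac{10}{21 \left(w - 2\right)}; each piece integrates to a log, atan, or power term.
F(w) = \frac{10 \left(\log{\left(w - 2 \right)} - \log{\left(w + \frac{3}{2} \right)}\right)}{21} is an antiderivative of f.
Check: d/dw[\frac{10 \left(\log{\left(w - 2 \right)} - \log{\left(w + \frac{3}{2} \right)}\right)}{21}] = \frac{10}{6 w^{2} - 3 w - 18}, which equals f(w).
F(7) = - \frac{10 \log{\left(\frac{17}{2} \right)}}{21} + \frac{10 \log{\left(5 \right)}}{21}; F(3) = - \frac{10 \log{\left(\frac{9}{2} \right)}}{21}.
Integral = F(7) - F(3) = - \frac{10 \log{\left(\frac{17}{2} \right)}}{21} + \frac{10 \log{\left(\frac{9}{2} \right)}}{21} + \frac{10 \log{\left(5 \right)}}{21}.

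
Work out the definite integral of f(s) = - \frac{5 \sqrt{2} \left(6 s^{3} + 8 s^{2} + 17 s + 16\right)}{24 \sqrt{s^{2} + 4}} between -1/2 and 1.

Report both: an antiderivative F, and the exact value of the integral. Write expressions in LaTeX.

Recognize the product-rule pattern: f = u'v + uv' with u = - \frac{5 \sqrt{\frac{s^{2}}{2} + 2}}{3}, v = \frac{s^{2}}{2} + s + \frac{1}{4}, so integration by parts undoes it.
F(s) = - \frac{5 \sqrt{2} \sqrt{s^{2} + 4} \left(2 s^{2} + 4 s + 1\right)}{24} is an antiderivative of f.
Check: d/ds[- \frac{5 \sqrt{2} \sqrt{s^{2} + 4} \left(2 s^{2} + 4 s + 1\right)}{24}] = \frac{- 30 \sqrt{2} s^{3} - 40 \sqrt{2} s^{2} - 85 \sqrt{2} s - 80 \sqrt{2}}{24 \sqrt{s^{2} + 4}}, which equals f(s).
F(1) = - \frac{35 \sqrt{10}}{24}; F(-1/2) = \frac{5 \sqrt{34}}{96}.
Integral = F(1) - F(-1/2) = - \frac{35 \sqrt{10}}{24} - \frac{5 \sqrt{34}}{96}.

Antiderivative: F(s) = - \frac{5 \sqrt{2} \sqrt{s^{2} + 4} \left(2 s^{2} + 4 s + 1\right)}{24}; value = - \frac{35 \sqrt{10}}{24} - \frac{5 \sqrt{34}}{96}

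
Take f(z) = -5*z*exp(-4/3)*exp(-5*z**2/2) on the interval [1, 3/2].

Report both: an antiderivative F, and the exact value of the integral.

f matches the chain-rule pattern g'(h)*h' with inner function h(z) = -5*z**2/2 - 4/3; substituting u = h(z) collapses the integral.
F(z) = exp(-5*z**2/2 - 4/3) is an antiderivative of f.
Check: d/dz[exp(-5*z**2/2 - 4/3)] = -5*z*exp(-4/3)*exp(-5*z**2/2) = f(z).
F(3/2) = exp(-167/24); F(1) = exp(-23/6).
Integral = F(3/2) - F(1) = -exp(-23/6) + exp(-167/24).

Antiderivative: F(z) = exp(-5*z**2/2 - 4/3); value = -exp(-23/6) + exp(-167/24)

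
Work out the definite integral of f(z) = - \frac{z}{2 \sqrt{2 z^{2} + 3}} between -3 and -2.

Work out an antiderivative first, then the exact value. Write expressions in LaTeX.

f matches the chain-rule pattern g'(h)*h' with inner function h(z) = 2 z^{2} + 3; substituting u = h(z) collapses the integral.
F(z) = - \frac{\sqrt{2 z^{2} + 3}}{4} is an antiderivative of f.
Check: d/dz[- \frac{\sqrt{2 z^{2} + 3}}{4}] = - \frac{z}{2 \sqrt{2 z^{2} + 3}} = f(z).
F(-2) = - \frac{\sqrt{11}}{4}; F(-3) = - \frac{\sqrt{21}}{4}.
Integral = F(-2) - F(-3) = - \frac{\sqrt{11}}{4} + \frac{\sqrt{21}}{4}.

Antiderivative: F(z) = - \frac{\sqrt{2 z^{2} + 3}}{4}; value = - \frac{\sqrt{11}}{4} + \frac{\sqrt{21}}{4}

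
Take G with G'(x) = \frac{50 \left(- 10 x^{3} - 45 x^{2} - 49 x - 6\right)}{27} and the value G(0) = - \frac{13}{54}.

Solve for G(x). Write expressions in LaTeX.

G(x) = - \frac{125 x^{4}}{27} - \frac{250 x^{3}}{9} - \frac{1225 x^{2}}{27} - \frac{100 x}{9} - \frac{13}{54}

The substitution u = - \frac{5 x^{2}}{3} - 5 x - \frac{2}{3} works: G'(x) is exactly (dG/du)*(du/dx) for that inner function.
A general antiderivative is - \frac{5 \left(- \frac{5 x^{2}}{3} - 5 x - \frac{2}{3}\right)^{2}}{3} + C.
The condition gives C = - \frac{13}{54} - (- \frac{20}{27}) = \frac{1}{2}.
So G(x) = - \frac{125 x^{4}}{27} - \frac{250 x^{3}}{9} - \frac{1225 x^{2}}{27} - \frac{100 x}{9} - \frac{13}{54}.
Check: d/dx[- \frac{125 x^{4}}{27} - \frac{250 x^{3}}{9} - \frac{1225 x^{2}}{27} - \frac{100 x}{9} - \frac{13}{54}] = - \frac{500 x^{3}}{27} - \frac{250 x^{2}}{3} - \frac{2450 x}{27} - \frac{100}{9}, which equals G'(x).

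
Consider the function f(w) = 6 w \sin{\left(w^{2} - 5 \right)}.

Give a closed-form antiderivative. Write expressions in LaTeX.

An antiderivative is F(w) = - 3 \cos{\left(w^{2} - 5 \right)}.

The substitution u = w^{2} - 5 works: f is exactly (dF/du)*(du/dw) for that inner function.
Check: d/dw[- 3 \cos{\left(w^{2} - 5 \right)}] = 6 w \sin{\left(w^{2} - 5 \right)} = f(w).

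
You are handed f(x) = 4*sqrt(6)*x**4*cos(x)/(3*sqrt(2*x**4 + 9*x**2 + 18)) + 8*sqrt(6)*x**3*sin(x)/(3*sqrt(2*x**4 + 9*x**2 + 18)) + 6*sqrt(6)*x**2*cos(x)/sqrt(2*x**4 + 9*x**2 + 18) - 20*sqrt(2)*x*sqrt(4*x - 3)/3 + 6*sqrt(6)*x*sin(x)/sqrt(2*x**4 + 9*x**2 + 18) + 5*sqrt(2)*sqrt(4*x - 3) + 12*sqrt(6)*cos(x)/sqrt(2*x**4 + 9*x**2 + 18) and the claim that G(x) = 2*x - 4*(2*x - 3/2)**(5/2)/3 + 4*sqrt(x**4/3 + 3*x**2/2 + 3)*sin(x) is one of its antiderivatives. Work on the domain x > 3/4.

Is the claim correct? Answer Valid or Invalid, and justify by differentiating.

Invalid: d/dx[G] - f = 2, which is not 0.

d/dx[G] = sqrt(3)*(12*sqrt(2)*x**4*cos(x) + 24*sqrt(2)*x**3*sin(x) + 54*sqrt(2)*x**2*cos(x) - 20*sqrt(6)*x*sqrt(4*x - 3)*sqrt(2*x**4 + 9*x**2 + 18) + 54*sqrt(2)*x*sin(x) + 15*sqrt(6)*sqrt(4*x - 3)*sqrt(2*x**4 + 9*x**2 + 18) + 6*sqrt(3)*sqrt(2*x**4 + 9*x**2 + 18) + 108*sqrt(2)*cos(x))/(9*sqrt(2*x**4 + 9*x**2 + 18))
d/dx[G] - f(x) = 2 != 0.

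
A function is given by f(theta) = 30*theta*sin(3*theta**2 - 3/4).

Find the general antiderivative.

F(theta) = -5*cos(3*theta**2 - 3/4) + C

The substitution u = 3*theta**2 - 3/4 works: f is exactly (dF/du)*(du/dtheta) for that inner function.
Check: d/dtheta[-5*cos(3*theta**2 - 3/4)] = 30*theta*sin(3*theta**2 - 3/4) = f(theta).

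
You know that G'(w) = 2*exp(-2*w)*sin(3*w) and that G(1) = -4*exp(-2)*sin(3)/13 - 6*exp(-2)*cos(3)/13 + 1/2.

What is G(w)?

G(w) = 1/2 - 4*exp(-2*w)*sin(3*w)/13 - 6*exp(-2*w)*cos(3*w)/13

Recover the given G'(w) by differentiating a candidate G(w); any mismatch rules it out.
A general antiderivative is -4*exp(-2*w)*sin(3*w)/13 - 6*exp(-2*w)*cos(3*w)/13 + C.
The condition gives C = -4*exp(-2)*sin(3)/13 - 6*exp(-2)*cos(3)/13 + 1/2 - (-4*exp(-2)*sin(3)/13 - 6*exp(-2)*cos(3)/13) = 1/2.
So G(w) = 1/2 - 4*exp(-2*w)*sin(3*w)/13 - 6*exp(-2*w)*cos(3*w)/13.
Check: d/dw[1/2 - 4*exp(-2*w)*sin(3*w)/13 - 6*exp(-2*w)*cos(3*w)/13] = 2*exp(-2*w)*sin(3*w) = G'(w).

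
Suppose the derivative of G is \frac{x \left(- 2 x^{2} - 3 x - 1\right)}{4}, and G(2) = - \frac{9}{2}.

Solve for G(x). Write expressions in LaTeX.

The substitution u = - \frac{x^{2}}{2} - \frac{x}{2} works: G'(x) is exactly (dG/du)*(du/dx) for that inner function.
A general antiderivative is - \frac{\left(- \frac{x^{2}}{2} - \frac{x}{2}\right)^{2}}{2} + C.
The condition gives C = - \frac{9}{2} - (- \frac{9}{2}) = 0.
So G(x) = - \frac{x^{2} \left(- x - 1\right)^{2}}{8}.
Check: d/dx[- \frac{x^{2} \left(- x - 1\right)^{2}}{8}] = - \frac{x^{3}}{2} - \frac{3 x^{2}}{4} - \frac{x}{4}, which equals G'(x).

G(x) = - \frac{x^{2} \left(- x - 1\right)^{2}}{8}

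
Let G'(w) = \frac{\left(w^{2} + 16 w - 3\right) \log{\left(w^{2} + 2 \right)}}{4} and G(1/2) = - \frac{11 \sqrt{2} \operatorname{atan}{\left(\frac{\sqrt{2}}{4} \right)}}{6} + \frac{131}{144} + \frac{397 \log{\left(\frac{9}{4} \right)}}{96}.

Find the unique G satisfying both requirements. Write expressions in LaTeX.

G(w) = \frac{3 w^{3} \log{\left(w^{2} + 2 \right)} - 2 w^{3} + 72 w^{2} \log{\left(w^{2} + 2 \right)} - 72 w^{2} - 27 w \log{\left(w^{2} + 2 \right)} + 66 w + 144 \log{\left(w^{2} + 2 \right)} - 66 \sqrt{2} \operatorname{atan}{\left(\frac{\sqrt{2} w}{2} \right)} + 18}{36}

Since d/dw undoes antidifferentiation here, G(w) must give back the stated G'(w).
A general antiderivative is - \frac{w^{3}}{18} - 2 w^{2} + \frac{11 w}{6} + \left(\frac{w^{3}}{12} + 2 w^{2} - \frac{3 w}{4}\right) \log{\left(w^{2} + 2 \right)} + 4 \log{\left(w^{2} + 2 \right)} - \frac{11 \sqrt{2} \operatorname{atan}{\left(\frac{\sqrt{2} w}{2} \right)}}{6} + C.
The condition gives C = - \frac{11 \sqrt{2} \operatorname{atan}{\left(\frac{\sqrt{2}}{4} \right)}}{6} + \frac{131}{144} + \frac{397 \log{\left(\frac{9}{4} \right)}}{96} - (- \frac{11 \sqrt{2} \operatorname{atan}{\left(\frac{\sqrt{2}}{4} \right)}}{6} + \frac{59}{144} + \frac{397 \log{\left(\frac{9}{4} \right)}}{96}) = \frac{1}{2}.
So G(w) = \frac{3 w^{3} \log{\left(w^{2} + 2 \right)} - 2 w^{3} + 72 w^{2} \log{\left(w^{2} + 2 \right)} - 72 w^{2} - 27 w \log{\left(w^{2} + 2 \right)} + 66 w + 144 \log{\left(w^{2} + 2 \right)} - 66 \sqrt{2} \operatorname{atan}{\left(\frac{\sqrt{2} w}{2} \right)} + 18}{36}.
Check: d/dw[\frac{3 w^{3} \log{\left(w^{2} + 2 \right)} - 2 w^{3} + 72 w^{2} \log{\left(w^{2} + 2 \right)} - 72 w^{2} - 27 w \log{\left(w^{2} + 2 \right)} + 66 w + 144 \log{\left(w^{2} + 2 \right)} - 66 \sqrt{2} \operatorname{atan}{\left(\frac{\sqrt{2} w}{2} \right)} + 18}{36}] = \frac{w^{2} \log{\left(w^{2} + 2 \right)}}{4} + 4 w \log{\left(w^{2} + 2 \right)} - \frac{3 \log{\left(w^{2} + 2 \right)}}{4}, which equals G'(w).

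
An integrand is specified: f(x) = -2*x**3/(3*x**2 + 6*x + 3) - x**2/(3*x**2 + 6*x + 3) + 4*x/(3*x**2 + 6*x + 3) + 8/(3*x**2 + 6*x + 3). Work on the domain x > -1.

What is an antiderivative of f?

An antiderivative is F(x) = -(x**3 - 2*x**2 - 3*x + 5)/(3*(x + 1)).

The integrand splits into summands that can be handled one at a time.
Check: d/dx[-(x**3 - 2*x**2 - 3*x + 5)/(3*(x + 1))] = (-2*x**3 - x**2 + 4*x + 8)/(3*x**2 + 6*x + 3), which equals f(x).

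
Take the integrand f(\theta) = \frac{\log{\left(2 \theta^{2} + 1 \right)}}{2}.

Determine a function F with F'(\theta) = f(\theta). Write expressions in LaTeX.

An antiderivative is F(\theta) = \frac{\theta \log{\left(2 \theta^{2} + 1 \right)}}{2} - \theta + \frac{\sqrt{2} \operatorname{atan}{\left(\sqrt{2} \theta \right)}}{2}.

Whatever form F(\theta) takes, F'(\theta) = f(\theta) is non-negotiable.
Check: d/d\theta[\frac{\theta \log{\left(2 \theta^{2} + 1 \right)}}{2} - \theta + \frac{\sqrt{2} \operatorname{atan}{\left(\sqrt{2} \theta \right)}}{2}] = \frac{\log{\left(2 \theta^{2} + 1 \right)}}{2} = f(\theta).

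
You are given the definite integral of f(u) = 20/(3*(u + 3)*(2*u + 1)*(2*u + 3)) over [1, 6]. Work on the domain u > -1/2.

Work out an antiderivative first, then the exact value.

Factor the denominator (3*(u + 3)*(2*u + 1)*(2*u + 3)) and decompose: f = -20/(9*(2*u + 3)) + 4/(3*(2*u + 1)) + 4/(9*(u + 3)); each piece integrates to a log, atan, or power term.
F(u) = 2*log(u + 1/2)/3 - 10*log(u + 3/2)/9 + 4*log(u + 3)/9 is an antiderivative of f.
Check: d/du[2*log(u + 1/2)/3 - 10*log(u + 3/2)/9 + 4*log(u + 3)/9] = 20/(12*u**3 + 60*u**2 + 81*u + 27), which equals f(u).
F(6) = -10*log(15/2)/9 + 4*log(9)/9 + 2*log(13/2)/3; F(1) = -10*log(5/2)/9 + 2*log(3/2)/3 + 4*log(4)/9.
Integral = F(6) - F(1) = -10*log(15/2)/9 - 4*log(4)/9 - 2*log(3/2)/3 + 4*log(9)/9 + 10*log(5/2)/9 + 2*log(13/2)/3.

Antiderivative: F(u) = 2*log(u + 1/2)/3 - 10*log(u + 3/2)/9 + 4*log(u + 3)/9; value = -10*log(15/2)/9 - 4*log(4)/9 - 2*log(3/2)/3 + 4*log(9)/9 + 10*log(5/2)/9 + 2*log(13/2)/3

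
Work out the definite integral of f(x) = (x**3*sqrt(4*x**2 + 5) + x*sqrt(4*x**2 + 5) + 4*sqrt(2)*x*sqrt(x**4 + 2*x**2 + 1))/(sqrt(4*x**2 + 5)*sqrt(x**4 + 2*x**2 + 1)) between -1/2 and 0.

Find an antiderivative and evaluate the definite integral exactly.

Differentiate the proposed F(x) back; it has to land on f(x) exactly.
F(x) = (2*sqrt(2)*sqrt(4*x**2 + 5) + sqrt(x**4 + 2*x**2 + 1))/2 is an antiderivative of f.
Check: d/dx[(2*sqrt(2)*sqrt(4*x**2 + 5) + sqrt(x**4 + 2*x**2 + 1))/2] = (x**3*sqrt(4*x**2 + 5) + x*sqrt(4*x**2 + 5) + 4*sqrt(2)*x*sqrt(x**4 + 2*x**2 + 1))/(sqrt(4*x**2 + 5)*sqrt(x**4 + 2*x**2 + 1)) = f(x).
F(0) = 1/2 + sqrt(10); F(-1/2) = 5/8 + 2*sqrt(3).
Integral = F(0) - F(-1/2) = -2*sqrt(3) - 1/8 + sqrt(10).

Antiderivative: F(x) = (2*sqrt(2)*sqrt(4*x**2 + 5) + sqrt(x**4 + 2*x**2 + 1))/2; value = -2*sqrt(3) - 1/8 + sqrt(10)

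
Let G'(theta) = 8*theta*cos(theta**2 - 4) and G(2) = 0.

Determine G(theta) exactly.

G'(theta) matches the chain-rule pattern g'(h)*h' with inner function h(theta) = theta**2 - 4; substituting u = h(theta) collapses the integral.
A general antiderivative is 4*sin(theta**2 - 4) + C.
The condition gives C = 0 - (0) = 0.
So G(theta) = 4*sin(theta**2 - 4).
Check: d/dtheta[4*sin(theta**2 - 4)] = 8*theta*cos(theta**2 - 4) = G'(theta).

G(theta) = 4*sin(theta**2 - 4)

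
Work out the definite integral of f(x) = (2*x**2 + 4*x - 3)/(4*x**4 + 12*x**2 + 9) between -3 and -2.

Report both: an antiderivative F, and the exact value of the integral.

Recognize the product-rule pattern: f = u'v + uv' with u = 1/(2*x**2 + 3), v = -x - 1, so integration by parts undoes it.
F(x) = -x/(2*x**2 + 3) - 1/(2*x**2 + 3) is an antiderivative of f.
Check: d/dx[-x/(2*x**2 + 3) - 1/(2*x**2 + 3)] = (2*x**2 + 4*x - 3)/(4*x**4 + 12*x**2 + 9) = f(x).
F(-2) = 1/11; F(-3) = 2/21.
Integral = F(-2) - F(-3) = -1/231.

Antiderivative: F(x) = -x/(2*x**2 + 3) - 1/(2*x**2 + 3); value = -1/231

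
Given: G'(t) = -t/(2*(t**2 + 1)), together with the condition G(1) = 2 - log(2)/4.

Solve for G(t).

G(t) = (8 - log(t**2 + 1))/4

The substitution u = t**2 + 1 works: G'(t) is exactly (dG/du)*(du/dt) for that inner function.
A general antiderivative is -log(t**2 + 1)/4 + C.
The condition gives C = 2 - log(2)/4 - (-log(2)/4) = 2.
So G(t) = (8 - log(t**2 + 1))/4.
Check: d/dt[(8 - log(t**2 + 1))/4] = -t/(2*t**2 + 2), which equals G'(t).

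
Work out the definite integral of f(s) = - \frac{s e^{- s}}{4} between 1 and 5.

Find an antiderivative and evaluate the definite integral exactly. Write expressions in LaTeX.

Antiderivative: F(s) = \frac{s e^{- s}}{4} + \frac{e^{- s}}{4}; value = - \frac{1}{2 e} + \frac{3}{2 e^{5}}

Recognize the product-rule pattern: f = u'v + uv' with u = \frac{s}{4} + \frac{1}{4}, v = e^{- s}, so integration by parts undoes it.
F(s) = \frac{s e^{- s}}{4} + \frac{e^{- s}}{4} is an antiderivative of f.
Check: d/ds[\frac{s e^{- s}}{4} + \frac{e^{- s}}{4}] = - \frac{s e^{- s}}{4} = f(s).
F(5) = \frac{3}{2 e^{5}}; F(1) = \frac{1}{2 e}.
Integral = F(5) - F(1) = - \frac{1}{2 e} + \frac{3}{2 e^{5}}.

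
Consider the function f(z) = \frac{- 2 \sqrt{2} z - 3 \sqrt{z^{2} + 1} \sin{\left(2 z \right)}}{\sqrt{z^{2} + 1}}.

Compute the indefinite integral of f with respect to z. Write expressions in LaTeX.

An antiderivative F(z) passes only if d/dz[F] lands on f(z) exactly.
Check: d/dz[\frac{- 4 \sqrt{2} \sqrt{z^{2} + 1} + 3 \cos{\left(2 z \right)}}{2}] = \frac{- 2 \sqrt{2} z - 3 \sqrt{z^{2} + 1} \sin{\left(2 z \right)}}{\sqrt{z^{2} + 1}} = f(z).

F(z) = \frac{- 4 \sqrt{2} \sqrt{z^{2} + 1} + 3 \cos{\left(2 z \right)}}{2} + C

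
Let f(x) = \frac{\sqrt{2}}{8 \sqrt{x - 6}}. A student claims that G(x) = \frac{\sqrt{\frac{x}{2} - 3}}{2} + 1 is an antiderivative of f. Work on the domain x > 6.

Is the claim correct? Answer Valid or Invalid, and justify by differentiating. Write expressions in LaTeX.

Valid - the claim checks out under differentiation.

d/dx[G] = \frac{\sqrt{2}}{8 \sqrt{x - 6}}
This equals f(x) exactly, so the claim holds.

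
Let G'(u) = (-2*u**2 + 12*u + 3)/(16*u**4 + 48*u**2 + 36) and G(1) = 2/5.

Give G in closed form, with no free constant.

G(u) = (4*u**2 + u + 3)/(8*u**2 + 12)

G'(u) has the shape v'r + vr' for v = 1/(2*u**2 + 3) and r = u/4 - 3/4 — it is the derivative of the product v*r.
A general antiderivative is (u/4 - 3/4)/(2*u**2 + 3) + C.
The condition gives C = 2/5 - (-1/10) = 1/2.
So G(u) = (4*u**2 + u + 3)/(8*u**2 + 12).
Check: d/du[(4*u**2 + u + 3)/(8*u**2 + 12)] = (-2*u**2 + 12*u + 3)/(16*u**4 + 48*u**2 + 36) = G'(u).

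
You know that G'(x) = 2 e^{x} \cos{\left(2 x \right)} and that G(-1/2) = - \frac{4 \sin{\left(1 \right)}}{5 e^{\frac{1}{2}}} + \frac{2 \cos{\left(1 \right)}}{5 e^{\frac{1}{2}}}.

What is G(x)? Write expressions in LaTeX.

G(x) = \frac{4 e^{x} \sin{\left(2 x \right)}}{5} + \frac{2 e^{x} \cos{\left(2 x \right)}}{5}

For G(x) to be correct, d/dx[G] must agree with the stated G'(x) identically.
A general antiderivative is \frac{4 e^{x} \sin{\left(2 x \right)}}{5} + \frac{2 e^{x} \cos{\left(2 x \right)}}{5} + C.
The condition gives C = - \frac{4 \sin{\left(1 \right)}}{5 e^{\frac{1}{2}}} + \frac{2 \cos{\left(1 \right)}}{5 e^{\frac{1}{2}}} - (- \frac{4 \sin{\left(1 \right)}}{5 e^{\frac{1}{2}}} + \frac{2 \cos{\left(1 \right)}}{5 e^{\frac{1}{2}}}) = 0.
So G(x) = \frac{4 e^{x} \sin{\left(2 x \right)}}{5} + \frac{2 e^{x} \cos{\left(2 x \right)}}{5}.
Check: d/dx[\frac{4 e^{x} \sin{\left(2 x \right)}}{5} + \frac{2 e^{x} \cos{\left(2 x \right)}}{5}] = 2 e^{x} \cos{\left(2 x \right)} = G'(x).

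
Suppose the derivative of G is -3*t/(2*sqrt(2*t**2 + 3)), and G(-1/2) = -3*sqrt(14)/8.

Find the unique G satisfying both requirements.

G(t) = -3*sqrt(2*t**2 + 3)/4

The substitution u = 2*t**2 + 3 works: G'(t) is exactly (dG/du)*(du/dt) for that inner function.
A general antiderivative is -3*sqrt(2*t**2 + 3)/4 + C.
The condition gives C = -3*sqrt(14)/8 - (-3*sqrt(14)/8) = 0.
So G(t) = -3*sqrt(2*t**2 + 3)/4.
Check: d/dt[-3*sqrt(2*t**2 + 3)/4] = -3*t/(2*sqrt(2*t**2 + 3)) = G'(t).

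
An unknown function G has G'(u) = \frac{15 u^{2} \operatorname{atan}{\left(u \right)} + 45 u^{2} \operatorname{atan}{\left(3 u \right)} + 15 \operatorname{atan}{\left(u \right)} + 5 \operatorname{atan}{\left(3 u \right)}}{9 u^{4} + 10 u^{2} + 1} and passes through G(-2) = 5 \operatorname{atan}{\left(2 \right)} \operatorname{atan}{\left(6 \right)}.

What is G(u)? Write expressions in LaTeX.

G'(u) has the shape v'r + vr' for v = 5 \operatorname{atan}{\left(u \right)} and r = \operatorname{atan}{\left(3 u \right)} — it is the derivative of the product v*r.
A general antiderivative is 5 \operatorname{atan}{\left(u \right)} \operatorname{atan}{\left(3 u \right)} + C.
The condition gives C = 5 \operatorname{atan}{\left(2 \right)} \operatorname{atan}{\left(6 \right)} - (5 \operatorname{atan}{\left(2 \right)} \operatorname{atan}{\left(6 \right)}) = 0.
So G(u) = 5 \operatorname{atan}{\left(u \right)} \operatorname{atan}{\left(3 u \right)}.
Check: d/du[5 \operatorname{atan}{\left(u \right)} \operatorname{atan}{\left(3 u \right)}] = \frac{15 u^{2} \operatorname{atan}{\left(u \right)} + 45 u^{2} \operatorname{atan}{\left(3 u \right)} + 15 \operatorname{atan}{\left(u \right)} + 5 \operatorname{atan}{\left(3 u \right)}}{9 u^{4} + 10 u^{2} + 1} = G'(u).

G(u) = 5 \operatorname{atan}{\left(u \right)} \operatorname{atan}{\left(3 u \right)}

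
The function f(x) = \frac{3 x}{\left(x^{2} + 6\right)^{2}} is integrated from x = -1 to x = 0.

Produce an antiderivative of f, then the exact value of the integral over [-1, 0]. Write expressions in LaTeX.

The substitution u = x^{2} + 6 works: f is exactly (dF/du)*(du/dx) for that inner function.
F(x) = - \frac{3}{2 \left(x^{2} + 6\right)} is an antiderivative of f.
Check: d/dx[- \frac{3}{2 \left(x^{2} + 6\right)}] = \frac{3 x}{x^{4} + 12 x^{2} + 36}, which equals f(x).
F(0) = - \frac{1}{4}; F(-1) = - \frac{3}{14}.
Integral = F(0) - F(-1) = - \frac{1}{28}.

Antiderivative: F(x) = - \frac{3}{2 \left(x^{2} + 6\right)}; value = - \frac{1}{28}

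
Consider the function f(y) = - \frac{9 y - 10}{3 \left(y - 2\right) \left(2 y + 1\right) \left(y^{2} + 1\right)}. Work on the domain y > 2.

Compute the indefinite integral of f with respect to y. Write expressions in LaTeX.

F(y) = - \frac{8 \log{\left(y - 2 \right)}}{75} - \frac{58 \log{\left(y + \frac{1}{2} \right)}}{75} + \frac{11 \log{\left(y^{2} + 1 \right)}}{25} - \frac{13 \operatorname{atan}{\left(y \right)}}{75} + C

Factor the denominator (3 \left(y - 2\right) \left(2 y + 1\right) \left(y^{2} + 1\right)) and decompose: f = \frac{66 y - 13}{75 \left(y^{2} + 1\right)} - \frac{116}{75 \left(2 y + 1\right)} - \frac{8}{75 \left(y - 2\right)}; each piece integrates to a log, atan, or power term.
Check: d/dy[- \frac{8 \log{\left(y - 2 \right)}}{75} - \frac{58 \log{\left(y + \frac{1}{2} \right)}}{75} + \frac{11 \log{\left(y^{2} + 1 \right)}}{25} - \frac{13 \operatorname{atan}{\left(y \right)}}{75}] = \frac{10 - 9 y}{6 y^{4} - 9 y^{3} - 9 y - 6}, which equals f(y).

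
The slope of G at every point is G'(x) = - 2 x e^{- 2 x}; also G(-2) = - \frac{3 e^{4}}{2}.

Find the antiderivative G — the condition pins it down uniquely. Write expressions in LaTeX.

G(x) = \frac{\left(2 x + 1\right) e^{- 2 x}}{2}

G'(x) has the shape u'v + uv' for u = x + \frac{1}{2} and v = e^{- 2 x} — it is the derivative of the product u*v.
A general antiderivative is \frac{\left(2 x + 1\right) e^{- 2 x}}{2} + C.
The condition gives C = - \frac{3 e^{4}}{2} - (- \frac{3 e^{4}}{2}) = 0.
So G(x) = \frac{\left(2 x + 1\right) e^{- 2 x}}{2}.
Check: d/dx[\frac{\left(2 x + 1\right) e^{- 2 x}}{2}] = - 2 x e^{- 2 x} = G'(x).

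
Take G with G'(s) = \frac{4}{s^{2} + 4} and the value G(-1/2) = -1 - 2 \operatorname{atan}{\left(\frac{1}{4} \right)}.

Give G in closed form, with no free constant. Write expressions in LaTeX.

A candidate passes only if d/ds[G] lands on the given G'(s) exactly.
A general antiderivative is 2 \operatorname{atan}{\left(\frac{s}{2} \right)} + C.
The condition gives C = -1 - 2 \operatorname{atan}{\left(\frac{1}{4} \right)} - (- 2 \operatorname{atan}{\left(\frac{1}{4} \right)}) = -1.
So G(s) = 2 \operatorname{atan}{\left(\frac{s}{2} \right)} - 1.
Check: d/ds[2 \operatorname{atan}{\left(\frac{s}{2} \right)} - 1] = \frac{4}{s^{2} + 4} = G'(s).

G(s) = 2 \operatorname{atan}{\left(\frac{s}{2} \right)} - 1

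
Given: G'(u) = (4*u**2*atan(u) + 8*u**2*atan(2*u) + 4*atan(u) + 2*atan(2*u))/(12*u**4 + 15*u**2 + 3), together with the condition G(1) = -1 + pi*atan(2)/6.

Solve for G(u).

G(u) = (2*atan(u)*atan(2*u) - 3)/3

G'(u) has the shape v'r + vr' for v = 2*atan(u)/3 and r = atan(2*u) — it is the derivative of the product v*r.
A general antiderivative is 2*atan(u)*atan(2*u)/3 + C.
The condition gives C = -1 + pi*atan(2)/6 - (pi*atan(2)/6) = -1.
So G(u) = (2*atan(u)*atan(2*u) - 3)/3.
Check: d/du[(2*atan(u)*atan(2*u) - 3)/3] = (4*u**2*atan(u) + 8*u**2*atan(2*u) + 4*atan(u) + 2*atan(2*u))/(12*u**4 + 15*u**2 + 3) = G'(u).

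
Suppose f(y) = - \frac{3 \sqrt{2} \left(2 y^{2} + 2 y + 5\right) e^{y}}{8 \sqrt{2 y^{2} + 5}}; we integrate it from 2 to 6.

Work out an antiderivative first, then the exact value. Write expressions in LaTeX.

f has the shape u'v + uv' for u = - \frac{3 \sqrt{y^{2} + \frac{5}{2}}}{4} and v = e^{y} — it is the derivative of the product u*v.
F(y) = - \frac{3 \sqrt{y^{2} + \frac{5}{2}} e^{y}}{4} is an antiderivative of f.
Check: d/dy[- \frac{3 \sqrt{y^{2} + \frac{5}{2}} e^{y}}{4}] = \frac{\sqrt{2} \left(- 6 y^{2} e^{y} - 6 y e^{y} - 15 e^{y}\right)}{8 \sqrt{2 y^{2} + 5}}, which equals f(y).
F(6) = - \frac{3 \sqrt{154} e^{6}}{8}; F(2) = - \frac{3 \sqrt{26} e^{2}}{8}.
Integral = F(6) - F(2) = - \frac{3 \sqrt{154} e^{6}}{8} + \frac{3 \sqrt{26} e^{2}}{8}.

Antiderivative: F(y) = - \frac{3 \sqrt{y^{2} + \frac{5}{2}} e^{y}}{4}; value = - \frac{3 \sqrt{154} e^{6}}{8} + \frac{3 \sqrt{26} e^{2}}{8}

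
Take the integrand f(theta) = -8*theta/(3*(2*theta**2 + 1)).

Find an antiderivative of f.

f matches the chain-rule pattern g'(h)*h' with inner function h(theta) = 2*theta**2 + 1; substituting u = h(theta) collapses the integral.
Check: d/dtheta[-2*log(2*theta**2 + 1)/3] = -8*theta/(6*theta**2 + 3), which equals f(theta).

An antiderivative is F(theta) = -2*log(2*theta**2 + 1)/3.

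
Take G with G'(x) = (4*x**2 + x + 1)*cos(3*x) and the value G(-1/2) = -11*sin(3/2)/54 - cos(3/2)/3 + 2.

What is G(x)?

G(x) = 4*x**2*sin(3*x)/3 + x*sin(3*x)/3 + 8*x*cos(3*x)/9 + sin(3*x)/27 + cos(3*x)/9 + 2

For G(x) to be correct, d/dx[G] must agree with the stated G'(x) identically.
A general antiderivative is 4*x**2*sin(3*x)/3 + x*sin(3*x)/3 + 8*x*cos(3*x)/9 + sin(3*x)/27 + cos(3*x)/9 + C.
The condition gives C = -11*sin(3/2)/54 - cos(3/2)/3 + 2 - (-11*sin(3/2)/54 - cos(3/2)/3) = 2.
So G(x) = 4*x**2*sin(3*x)/3 + x*sin(3*x)/3 + 8*x*cos(3*x)/9 + sin(3*x)/27 + cos(3*x)/9 + 2.
Check: d/dx[4*x**2*sin(3*x)/3 + x*sin(3*x)/3 + 8*x*cos(3*x)/9 + sin(3*x)/27 + cos(3*x)/9 + 2] = 4*x**2*cos(3*x) + x*cos(3*x) + cos(3*x), which equals G'(x).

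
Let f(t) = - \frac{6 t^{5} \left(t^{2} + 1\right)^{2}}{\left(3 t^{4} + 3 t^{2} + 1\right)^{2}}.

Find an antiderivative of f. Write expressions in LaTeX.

Recognize the product-rule pattern: f = u'v + uv' with u = - \frac{t^{6}}{3}, v = \frac{1}{t^{4} + t^{2} + \frac{1}{3}}, so integration by parts undoes it.
Check: d/dt[- \frac{t^{6}}{3 \left(t^{4} + t^{2} + \frac{1}{3}\right)}] = \frac{- 6 t^{9} - 12 t^{7} - 6 t^{5}}{9 t^{8} + 18 t^{6} + 15 t^{4} + 6 t^{2} + 1}, which equals f(t).

An antiderivative is F(t) = - \frac{t^{6}}{3 \left(t^{4} + t^{2} + \frac{1}{3}\right)}.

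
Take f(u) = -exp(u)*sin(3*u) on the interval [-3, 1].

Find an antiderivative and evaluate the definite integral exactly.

Antiderivative: F(u) = -exp(u)*sin(3*u)/10 + 3*exp(u)*cos(3*u)/10; value = 3*exp(1)*cos(3)/10 - exp(1)*sin(3)/10 - exp(-3)*sin(9)/10 - 3*exp(-3)*cos(9)/10

Differentiate the proposed F(u) back; it has to land on f(u) exactly.
F(u) = -exp(u)*sin(3*u)/10 + 3*exp(u)*cos(3*u)/10 is an antiderivative of f.
Check: d/du[-exp(u)*sin(3*u)/10 + 3*exp(u)*cos(3*u)/10] = -exp(u)*sin(3*u) = f(u).
F(1) = 3*exp(1)*cos(3)/10 - exp(1)*sin(3)/10; F(-3) = 3*exp(-3)*cos(9)/10 + exp(-3)*sin(9)/10.
Integral = F(1) - F(-3) = 3*exp(1)*cos(3)/10 - exp(1)*sin(3)/10 - exp(-3)*sin(9)/10 - 3*exp(-3)*cos(9)/10.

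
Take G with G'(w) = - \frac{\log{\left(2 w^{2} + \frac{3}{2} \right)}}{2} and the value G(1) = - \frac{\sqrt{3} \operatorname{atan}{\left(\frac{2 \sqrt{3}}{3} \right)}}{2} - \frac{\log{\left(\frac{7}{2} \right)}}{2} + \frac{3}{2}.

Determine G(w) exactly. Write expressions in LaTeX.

A first test for any G(w): its w-derivative must equal the given G'(w).
A general antiderivative is - \frac{w \log{\left(2 w^{2} + \frac{3}{2} \right)}}{2} + w - \frac{\sqrt{3} \operatorname{atan}{\left(\frac{2 \sqrt{3} w}{3} \right)}}{2} + C.
The condition gives C = - \frac{\sqrt{3} \operatorname{atan}{\left(\frac{2 \sqrt{3}}{3} \right)}}{2} - \frac{\log{\left(\frac{7}{2} \right)}}{2} + \frac{3}{2} - (- \frac{\sqrt{3} \operatorname{atan}{\left(\frac{2 \sqrt{3}}{3} \right)}}{2} - \frac{\log{\left(\frac{7}{2} \right)}}{2} + 1) = \frac{1}{2}.
So G(w) = - \frac{w \log{\left(2 w^{2} + \frac{3}{2} \right)}}{2} + w - \frac{\sqrt{3} \operatorname{atan}{\left(\frac{2 \sqrt{3} w}{3} \right)}}{2} + \frac{1}{2}.
Check: d/dw[- \frac{w \log{\left(2 w^{2} + \frac{3}{2} \right)}}{2} + w - \frac{\sqrt{3} \operatorname{atan}{\left(\frac{2 \sqrt{3} w}{3} \right)}}{2} + \frac{1}{2}] = - \frac{\log{\left(2 w^{2} + \frac{3}{2} \right)}}{2} = G'(w).

G(w) = - \frac{w \log{\left(2 w^{2} + \frac{3}{2} \right)}}{2} + w - \frac{\sqrt{3} \operatorname{atan}{\left(\frac{2 \sqrt{3} w}{3} \right)}}{2} + \frac{1}{2}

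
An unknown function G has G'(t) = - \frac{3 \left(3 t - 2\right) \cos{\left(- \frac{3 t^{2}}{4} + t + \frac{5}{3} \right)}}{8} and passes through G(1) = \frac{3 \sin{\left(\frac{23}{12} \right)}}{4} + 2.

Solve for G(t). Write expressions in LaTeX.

G'(t) matches the chain-rule pattern g'(h)*h' with inner function h(t) = - \frac{3 t^{2}}{4} + t + \frac{5}{3}; substituting u = h(t) collapses the integral.
A general antiderivative is \frac{3 \sin{\left(- \frac{3 t^{2}}{4} + t + \frac{5}{3} \right)}}{4} + C.
The condition gives C = \frac{3 \sin{\left(\frac{23}{12} \right)}}{4} + 2 - (\frac{3 \sin{\left(\frac{23}{12} \right)}}{4}) = 2.
So G(t) = \frac{3 \sin{\left(- \frac{3 t^{2}}{4} + t + \frac{5}{3} \right)}}{4} + 2.
Check: d/dt[\frac{3 \sin{\left(- \frac{3 t^{2}}{4} + t + \frac{5}{3} \right)}}{4} + 2] = - \frac{9 t \cos{\left(- \frac{3 t^{2}}{4} + t + \frac{5}{3} \right)}}{8} + \frac{3 \cos{\left(- \frac{3 t^{2}}{4} + t + \frac{5}{3} \right)}}{4}, which equals G'(t).

G(t) = \frac{3 \sin{\left(- \frac{3 t^{2}}{4} + t + \frac{5}{3} \right)}}{4} + 2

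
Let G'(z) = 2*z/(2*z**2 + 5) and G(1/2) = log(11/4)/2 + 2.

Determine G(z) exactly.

G'(z) matches the chain-rule pattern g'(h)*h' with inner function h(z) = z**2 + 5/2; substituting u = h(z) collapses the integral.
A general antiderivative is log(z**2 + 5/2)/2 + C.
The condition gives C = log(11/4)/2 + 2 - (log(11/4)/2) = 2.
So G(z) = log(z**2 + 5/2)/2 + 2.
Check: d/dz[log(z**2 + 5/2)/2 + 2] = 2*z/(2*z**2 + 5) = G'(z).

G(z) = log(z**2 + 5/2)/2 + 2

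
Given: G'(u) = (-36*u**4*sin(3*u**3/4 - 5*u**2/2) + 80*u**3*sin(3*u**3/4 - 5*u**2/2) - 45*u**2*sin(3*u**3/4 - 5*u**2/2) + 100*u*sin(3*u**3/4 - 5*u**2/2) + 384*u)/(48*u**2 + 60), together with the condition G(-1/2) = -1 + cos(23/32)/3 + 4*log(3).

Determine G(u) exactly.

The proposed G(u) is checked by its d/du: the result must match the given G'(u).
A general antiderivative is 4*log(2*u**2 + 5/2) + cos(3*u**3/4 - 5*u**2/2)/3 + C.
The condition gives C = -1 + cos(23/32)/3 + 4*log(3) - (cos(23/32)/3 + 4*log(3)) = -1.
So G(u) = 4*log(2*u**2 + 5/2) + cos(3*u**3/4 - 5*u**2/2)/3 - 1.
Check: d/du[4*log(2*u**2 + 5/2) + cos(3*u**3/4 - 5*u**2/2)/3 - 1] = (-36*u**4*sin(3*u**3/4 - 5*u**2/2) + 80*u**3*sin(3*u**3/4 - 5*u**2/2) - 45*u**2*sin(3*u**3/4 - 5*u**2/2) + 100*u*sin(3*u**3/4 - 5*u**2/2) + 384*u)/(48*u**2 + 60) = G'(u).

G(u) = 4*log(2*u**2 + 5/2) + cos(3*u**3/4 - 5*u**2/2)/3 - 1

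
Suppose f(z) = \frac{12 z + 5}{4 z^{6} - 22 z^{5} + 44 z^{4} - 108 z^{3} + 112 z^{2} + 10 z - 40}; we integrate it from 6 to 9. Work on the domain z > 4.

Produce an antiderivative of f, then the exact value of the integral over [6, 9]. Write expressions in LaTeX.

The denominator factors as 2 \left(z - 4\right) \left(z - 1\right)^{2} \left(2 z + 1\right) \left(z^{2} + 5\right); partial fractions split f into directly integrable pieces: - \frac{32 z - 235}{2268 \left(z^{2} + 5\right)} + \frac{16}{1701 \left(2 z + 1\right)} - \frac{1}{162 \left(z - 1\right)} - \frac{17}{108 \left(z - 1\right)^{2}} + \frac{53}{3402 \left(z - 4\right)}.
F(z) = \frac{53 \log{\left(z - 4 \right)}}{3402} - \frac{\log{\left(z - 1 \right)}}{162} + \frac{8 \log{\left(z + \frac{1}{2} \right)}}{1701} - \frac{4 \log{\left(z^{2} + 5 \right)}}{567} + \frac{47 \sqrt{5} \operatorname{atan}{\left(\frac{\sqrt{5} z}{5} \right)}}{2268} + \frac{17}{108 z - 108} is an antiderivative of f.
Check: d/dz[\frac{53 \log{\left(z - 4 \right)}}{3402} - \frac{\log{\left(z - 1 \right)}}{162} + \frac{8 \log{\left(z + \frac{1}{2} \right)}}{1701} - \frac{4 \log{\left(z^{2} + 5 \right)}}{567} + \frac{47 \sqrt{5} \operatorname{atan}{\left(\frac{\sqrt{5} z}{5} \right)}}{2268} + \frac{17}{108 z - 108}] = \frac{12 z + 5}{4 z^{6} - 22 z^{5} + 44 z^{4} - 108 z^{3} + 112 z^{2} + 10 z - 40} = f(z).
F(9) = - \frac{4 \log{\left(86 \right)}}{567} - \frac{\log{\left(8 \right)}}{162} + \frac{8 \log{\left(\frac{19}{2} \right)}}{1701} + \frac{17}{864} + \frac{53 \log{\left(5 \right)}}{3402} + \frac{47 \sqrt{5} \operatorname{atan}{\left(\frac{9 \sqrt{5}}{5} \right)}}{2268}; F(6) = - \frac{4 \log{\left(41 \right)}}{567} - \frac{\log{\left(5 \right)}}{162} + \frac{8 \log{\left(\frac{13}{2} \right)}}{1701} + \frac{53 \log{\left(2 \right)}}{3402} + \frac{17}{540} + \frac{47 \sqrt{5} \operatorname{atan}{\left(\frac{6 \sqrt{5}}{5} \right)}}{2268}.
Integral = F(9) - F(6) = - \frac{47 \sqrt{5} \operatorname{atan}{\left(\frac{6 \sqrt{5}}{5} \right)}}{2268} - \frac{4 \log{\left(86 \right)}}{567} - \frac{\log{\left(8 \right)}}{162} - \frac{17}{1440} - \frac{53 \log{\left(2 \right)}}{3402} - \frac{8 \log{\left(\frac{13}{2} \right)}}{1701} + \frac{8 \log{\left(\frac{19}{2} \right)}}{1701} + \frac{4 \log{\left(41 \right)}}{567} + \frac{37 \log{\left(5 \right)}}{1701} + \frac{47 \sqrt{5} \operatorname{atan}{\left(\frac{9 \sqrt{5}}{5} \right)}}{2268}.

Antiderivative: F(z) = \frac{53 \log{\left(z - 4 \right)}}{3402} - \frac{\log{\left(z - 1 \right)}}{162} + \frac{8 \log{\left(z + \frac{1}{2} \right)}}{1701} - \frac{4 \log{\left(z^{2} + 5 \right)}}{567} + \frac{47 \sqrt{5} \operatorname{atan}{\left(\frac{\sqrt{5} z}{5} \right)}}{2268} + \frac{17}{108 z - 108}; value = - \frac{47 \sqrt{5} \operatorname{atan}{\left(\frac{6 \sqrt{5}}{5} \right)}}{2268} - \frac{4 \log{\left(86 \right)}}{567} - \frac{\log{\left(8 \right)}}{162} - \frac{17}{1440} - \frac{53 \log{\left(2 \right)}}{3402} - \frac{8 \log{\left(\frac{13}{2} \right)}}{1701} + \frac{8 \log{\left(\frac{19}{2} \right)}}{1701} + \frac{4 \log{\left(41 \right)}}{567} + \frac{37 \log{\left(5 \right)}}{1701} + \frac{47 \sqrt{5} \operatorname{atan}{\left(\frac{9 \sqrt{5}}{5} \right)}}{2268}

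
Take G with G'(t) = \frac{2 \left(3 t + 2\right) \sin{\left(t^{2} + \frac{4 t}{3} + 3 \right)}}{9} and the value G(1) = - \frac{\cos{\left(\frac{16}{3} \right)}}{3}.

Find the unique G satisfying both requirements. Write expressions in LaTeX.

G'(t) matches the chain-rule pattern g'(h)*h' with inner function h(t) = t^{2} + \frac{4 t}{3} + 3; substituting u = h(t) collapses the integral.
A general antiderivative is - \frac{\cos{\left(t^{2} + \frac{4 t}{3} + 3 \right)}}{3} + C.
The condition gives C = - \frac{\cos{\left(\frac{16}{3} \right)}}{3} - (- \frac{\cos{\left(\frac{16}{3} \right)}}{3}) = 0.
So G(t) = - \frac{\cos{\left(t^{2} + \frac{4 t}{3} + 3 \right)}}{3}.
Check: d/dt[- \frac{\cos{\left(t^{2} + \frac{4 t}{3} + 3 \right)}}{3}] = \frac{2 t \sin{\left(t^{2} + \frac{4 t}{3} + 3 \right)}}{3} + \frac{4 \sin{\left(t^{2} + \frac{4 t}{3} + 3 \right)}}{9}, which equals G'(t).

G(t) = - \frac{\cos{\left(t^{2} + \frac{4 t}{3} + 3 \right)}}{3}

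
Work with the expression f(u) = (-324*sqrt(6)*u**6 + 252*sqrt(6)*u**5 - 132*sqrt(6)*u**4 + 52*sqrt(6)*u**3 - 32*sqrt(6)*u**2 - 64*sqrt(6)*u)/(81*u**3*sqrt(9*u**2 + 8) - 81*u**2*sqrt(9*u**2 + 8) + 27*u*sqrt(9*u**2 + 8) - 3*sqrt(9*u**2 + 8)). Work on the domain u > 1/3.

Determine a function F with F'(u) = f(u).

An antiderivative is F(u) = -8*sqrt(3*u**2/2 + 4/3)*(u**4 - u**3/3 - u**2)/(3*u - 1)**2.

Since d/du undoes antidifferentiation here, F'(u) = f(u) is required of F(u).
Check: d/du[-8*sqrt(3*u**2/2 + 4/3)*(u**4 - u**3/3 - u**2)/(3*u - 1)**2] = (-324*sqrt(6)*u**6 + 252*sqrt(6)*u**5 - 132*sqrt(6)*u**4 + 52*sqrt(6)*u**3 - 32*sqrt(6)*u**2 - 64*sqrt(6)*u)/(81*u**3*sqrt(9*u**2 + 8) - 81*u**2*sqrt(9*u**2 + 8) + 27*u*sqrt(9*u**2 + 8) - 3*sqrt(9*u**2 + 8)) = f(u).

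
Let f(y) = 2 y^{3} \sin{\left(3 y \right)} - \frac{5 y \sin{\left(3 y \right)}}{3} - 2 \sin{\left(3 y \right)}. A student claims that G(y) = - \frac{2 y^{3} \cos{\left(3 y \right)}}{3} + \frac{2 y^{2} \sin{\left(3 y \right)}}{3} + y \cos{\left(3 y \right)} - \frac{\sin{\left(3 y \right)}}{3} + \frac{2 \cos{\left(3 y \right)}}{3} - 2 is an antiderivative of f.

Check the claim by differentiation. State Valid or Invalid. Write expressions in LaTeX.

Valid. The derivative of G reproduces f.

d/dy[G] = 2 y^{3} \sin{\left(3 y \right)} - \frac{5 y \sin{\left(3 y \right)}}{3} - 2 \sin{\left(3 y \right)}
This equals f(y) exactly, so the claim holds.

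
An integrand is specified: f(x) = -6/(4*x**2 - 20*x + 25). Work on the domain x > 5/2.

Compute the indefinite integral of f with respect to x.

F(x) = 3/(2*x - 5) + C

An antiderivative F(x) passes only if d/dx[F] lands on f(x) exactly.
Check: d/dx[3/(2*x - 5)] = -6/(4*x**2 - 20*x + 25) = f(x).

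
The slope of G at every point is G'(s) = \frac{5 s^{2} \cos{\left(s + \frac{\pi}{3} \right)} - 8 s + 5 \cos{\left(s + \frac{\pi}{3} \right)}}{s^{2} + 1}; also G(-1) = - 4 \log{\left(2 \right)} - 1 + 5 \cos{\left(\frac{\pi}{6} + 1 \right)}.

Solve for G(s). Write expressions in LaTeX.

Since d/ds undoes antidifferentiation here, G(s) must give back the stated G'(s).
A general antiderivative is - 4 \log{\left(s^{2} + 1 \right)} + 5 \sin{\left(s + \frac{\pi}{3} \right)} + C.
The condition gives C = - 4 \log{\left(2 \right)} - 1 + 5 \cos{\left(\frac{\pi}{6} + 1 \right)} - (- 4 \log{\left(2 \right)} + 5 \cos{\left(\frac{\pi}{6} + 1 \right)}) = -1.
So G(s) = - 4 \log{\left(s^{2} + 1 \right)} + 5 \sin{\left(s + \frac{\pi}{3} \right)} - 1.
Check: d/ds[- 4 \log{\left(s^{2} + 1 \right)} + 5 \sin{\left(s + \frac{\pi}{3} \right)} - 1] = \frac{5 s^{2} \cos{\left(s + \frac{\pi}{3} \right)} - 8 s + 5 \cos{\left(s + \frac{\pi}{3} \right)}}{s^{2} + 1} = G'(s).

G(s) = - 4 \log{\left(s^{2} + 1 \right)} + 5 \sin{\left(s + \frac{\pi}{3} \right)} - 1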